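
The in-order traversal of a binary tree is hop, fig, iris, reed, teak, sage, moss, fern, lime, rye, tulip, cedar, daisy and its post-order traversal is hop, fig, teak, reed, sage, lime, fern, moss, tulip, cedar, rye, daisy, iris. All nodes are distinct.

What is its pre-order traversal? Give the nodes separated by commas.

The last element of post-order is the root; it splits in-order into left and right subtrees.
Root iris: left subtree has 2 nodes {hop, fig}, right has 10 {reed, teak, sage, moss, fern, lime, rye, tulip, cedar, daisy}.
  Root fig: left subtree has 1 node {hop}, right has 0 { }.
  Root daisy: left subtree has 9 nodes {reed, teak, sage, moss, fern, lime, rye, tulip, cedar}, right has 0 { }.
    Root rye: left subtree has 6 nodes {reed, teak, sage, moss, fern, lime}, right has 2 {tulip, cedar}.
      Root moss: left subtree has 3 nodes {reed, teak, sage}, right has 2 {fern, lime}.
        Root sage: left subtree has 2 nodes {reed, teak}, right has 0 { }.
          Root reed: left subtree has 0 nodes { }, right has 1 {teak}.
        Root fern: left subtree has 0 nodes { }, right has 1 {lime}.
      Root cedar: left subtree has 1 node {tulip}, right has 0 { }.

iris, fig, hop, daisy, rye, moss, sage, reed, teak, fern, lime, cedar, tulip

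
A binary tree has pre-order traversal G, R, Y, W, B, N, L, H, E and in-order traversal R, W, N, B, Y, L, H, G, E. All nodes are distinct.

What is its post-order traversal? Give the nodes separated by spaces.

The first element of pre-order is the root; it splits in-order into left and right subtrees.
Root G: left subtree has 7 nodes {R, W, N, B, Y, L, H}, right has 1 {E}.
  Root R: left subtree has 0 nodes { }, right has 6 {W, N, B, Y, L, H}.
    Root Y: left subtree has 3 nodes {W, N, B}, right has 2 {L, H}.
      Root W: left subtree has 0 nodes { }, right has 2 {N, B}.
        Root B: left subtree has 1 node {N}, right has 0 { }.
      Root L: left subtree has 0 nodes { }, right has 1 {H}.

N B W H L Y R E G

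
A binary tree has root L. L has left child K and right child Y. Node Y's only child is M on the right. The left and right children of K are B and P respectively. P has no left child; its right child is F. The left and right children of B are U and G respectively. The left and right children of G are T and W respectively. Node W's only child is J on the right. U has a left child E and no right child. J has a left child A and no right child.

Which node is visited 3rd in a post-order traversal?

T

Post-order visits the left subtree, then the right subtree, then the node.
At L: go left to K.
  At K: go left to B.
    At B: go left to U.
      At U: go left to E.
        E is a leaf — visit E.
      At U: no right child.
      Visit U.
    At B: go right to G.
      At G: go left to T.
        T is a leaf — visit T.
      At G: go right to W.
        At W: no left child.
        At W: go right to J.
          At J: go left to A.
            A is a leaf — visit A.
          At J: no right child.
          Visit J.
        Visit W.
      Visit G.
    Visit B.
  At K: go right to P.
    At P: no left child.
    At P: go right to F.
      F is a leaf — visit F.
    Visit P.
  Visit K.
At L: go right to Y.
  At Y: no left child.
  At Y: go right to M.
    M is a leaf — visit M.
  Visit Y.
Visit L.
Full post-order sequence: E, U, T, A, J, W, G, B, F, P, K, M, Y, L.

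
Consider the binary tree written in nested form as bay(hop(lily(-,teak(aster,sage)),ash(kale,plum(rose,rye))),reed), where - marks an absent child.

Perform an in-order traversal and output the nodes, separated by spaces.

lily aster teak sage hop kale ash rose plum rye bay reed

In-order visits the left subtree, then the node, then the right subtree.
At bay: go left to hop.
  At hop: go left to lily.
    At lily: no left child.
    Visit lily.
    At lily: go right to teak.
      At teak: go left to aster.
        aster is a leaf — visit aster.
      Visit teak.
      At teak: go right to sage.
        sage is a leaf — visit sage.
  Visit hop.
  At hop: go right to ash.
    At ash: go left to kale.
      kale is a leaf — visit kale.
    Visit ash.
    At ash: go right to plum.
      At plum: go left to rose.
        rose is a leaf — visit rose.
      Visit plum.
      At plum: go right to rye.
        rye is a leaf — visit rye.
Visit bay.
At bay: go right to reed.
  reed is a leaf — visit reed.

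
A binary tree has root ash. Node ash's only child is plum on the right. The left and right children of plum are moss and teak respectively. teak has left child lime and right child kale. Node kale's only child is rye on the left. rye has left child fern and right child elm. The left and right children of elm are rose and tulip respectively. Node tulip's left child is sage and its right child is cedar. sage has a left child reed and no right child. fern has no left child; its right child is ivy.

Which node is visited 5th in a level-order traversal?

lime

Level-order visits nodes level by level from the root, left to right within each level.
Level 0: ash
Level 1: plum
Level 2: moss, teak
Level 3: lime, kale
Level 4: rye
Level 5: fern, elm
Level 6: ivy, rose, tulip
Level 7: sage, cedar
Level 8: reed
Full level-order sequence: ash, plum, moss, teak, lime, kale, rye, fern, elm, ivy, rose, tulip, sage, cedar, reed.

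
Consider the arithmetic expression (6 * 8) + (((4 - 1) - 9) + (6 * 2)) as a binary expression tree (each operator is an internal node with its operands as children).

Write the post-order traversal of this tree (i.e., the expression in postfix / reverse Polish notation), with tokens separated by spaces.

Post-order on an expression tree gives postfix notation: for each operator, emit left operand, right operand, then the operator.

6 8 * 4 1 - 9 - 6 2 * + +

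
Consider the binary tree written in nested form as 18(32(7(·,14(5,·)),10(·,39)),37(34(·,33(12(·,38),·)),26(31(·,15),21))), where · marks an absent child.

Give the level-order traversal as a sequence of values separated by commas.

Level-order visits nodes level by level from the root, left to right within each level.
Level 0: 18
Level 1: 32, 37
Level 2: 7, 10, 34, 26
Level 3: 14, 39, 33, 31, 21
Level 4: 5, 12, 15
Level 5: 38

18, 32, 37, 7, 10, 34, 26, 14, 39, 33, 31, 21, 5, 12, 15, 38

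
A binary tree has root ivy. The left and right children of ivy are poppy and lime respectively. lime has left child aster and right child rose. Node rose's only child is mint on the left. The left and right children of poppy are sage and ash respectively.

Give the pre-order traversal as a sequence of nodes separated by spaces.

ivy poppy sage ash lime aster rose mint

Pre-order visits the node, then its left subtree, then its right subtree.
Visit ivy.
At ivy: go left to poppy.
  Visit poppy.
  At poppy: go left to sage.
    sage is a leaf — visit sage.
  At poppy: go right to ash.
    ash is a leaf — visit ash.
At ivy: go right to lime.
  Visit lime.
  At lime: go left to aster.
    aster is a leaf — visit aster.
  At lime: go right to rose.
    Visit rose.
    At rose: go left to mint.
      mint is a leaf — visit mint.
    At rose: no right child.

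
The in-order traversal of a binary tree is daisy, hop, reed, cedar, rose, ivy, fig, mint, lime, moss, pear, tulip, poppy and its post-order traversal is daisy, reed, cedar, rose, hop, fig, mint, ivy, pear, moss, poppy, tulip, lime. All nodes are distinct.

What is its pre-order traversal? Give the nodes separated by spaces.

The last element of post-order is the root; it splits in-order into left and right subtrees.
Root lime: left subtree has 8 nodes {daisy, hop, reed, cedar, rose, ivy, fig, mint}, right has 4 {moss, pear, tulip, poppy}.
  Root ivy: left subtree has 5 nodes {daisy, hop, reed, cedar, rose}, right has 2 {fig, mint}.
    Root hop: left subtree has 1 node {daisy}, right has 3 {reed, cedar, rose}.
      Root rose: left subtree has 2 nodes {reed, cedar}, right has 0 { }.
        Root cedar: left subtree has 1 node {reed}, right has 0 { }.
    Root mint: left subtree has 1 node {fig}, right has 0 { }.
  Root tulip: left subtree has 2 nodes {moss, pear}, right has 1 {poppy}.
    Root moss: left subtree has 0 nodes { }, right has 1 {pear}.

lime ivy hop daisy rose cedar reed mint fig tulip moss pear poppy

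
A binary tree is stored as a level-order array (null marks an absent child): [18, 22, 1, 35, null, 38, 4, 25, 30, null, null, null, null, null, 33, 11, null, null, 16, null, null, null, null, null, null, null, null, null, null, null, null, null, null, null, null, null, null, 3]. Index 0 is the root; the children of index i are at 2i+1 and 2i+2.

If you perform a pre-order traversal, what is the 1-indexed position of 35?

3

Pre-order visits the node, then its left subtree, then its right subtree.
Visit 18.
At 18: go left to 22.
  Visit 22.
  At 22: go left to 35.
    Visit 35.
    At 35: go left to 25.
      Visit 25.
      At 25: go left to 11.
        11 is a leaf — visit 11.
      At 25: no right child.
    At 35: go right to 30.
      Visit 30.
      At 30: no left child.
      At 30: go right to 16.
        Visit 16.
        At 16: go left to 3.
          3 is a leaf — visit 3.
        At 16: no right child.
  At 22: no right child.
At 18: go right to 1.
  Visit 1.
  At 1: go left to 38.
    38 is a leaf — visit 38.
  At 1: go right to 4.
    Visit 4.
    At 4: no left child.
    At 4: go right to 33.
      33 is a leaf — visit 33.
Full pre-order sequence: 18, 22, 35, 25, 11, 30, 16, 3, 1, 38, 4, 33.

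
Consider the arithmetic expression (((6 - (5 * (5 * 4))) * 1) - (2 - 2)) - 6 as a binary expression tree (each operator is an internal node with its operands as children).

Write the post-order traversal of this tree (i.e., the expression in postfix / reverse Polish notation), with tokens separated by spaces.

6 5 5 4 * * - 1 * 2 2 - - 6 -

Post-order on an expression tree gives postfix notation: for each operator, emit left operand, right operand, then the operator.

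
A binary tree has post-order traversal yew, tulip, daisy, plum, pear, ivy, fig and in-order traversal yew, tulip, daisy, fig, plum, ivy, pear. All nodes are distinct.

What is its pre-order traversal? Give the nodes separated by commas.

The last element of post-order is the root; it splits in-order into left and right subtrees.
Root fig: left subtree has 3 nodes {yew, tulip, daisy}, right has 3 {plum, ivy, pear}.
  Root daisy: left subtree has 2 nodes {yew, tulip}, right has 0 { }.
    Root tulip: left subtree has 1 node {yew}, right has 0 { }.
  Root ivy: left subtree has 1 node {plum}, right has 1 {pear}.

fig, daisy, tulip, yew, ivy, plum, pear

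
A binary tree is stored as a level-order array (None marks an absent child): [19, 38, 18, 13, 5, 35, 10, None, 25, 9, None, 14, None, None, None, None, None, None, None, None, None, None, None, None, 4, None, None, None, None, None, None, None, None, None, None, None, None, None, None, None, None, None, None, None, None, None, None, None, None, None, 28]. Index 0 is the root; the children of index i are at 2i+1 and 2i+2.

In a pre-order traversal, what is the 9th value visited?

Pre-order visits the node, then its left subtree, then its right subtree.
Visit 19.
At 19: go left to 38.
  Visit 38.
  At 38: go left to 13.
    Visit 13.
    At 13: no left child.
    At 13: go right to 25.
      25 is a leaf — visit 25.
  At 38: go right to 5.
    Visit 5.
    At 5: go left to 9.
      9 is a leaf — visit 9.
    At 5: no right child.
At 19: go right to 18.
  Visit 18.
  At 18: go left to 35.
    Visit 35.
    At 35: go left to 14.
      Visit 14.
      At 14: no left child.
      At 14: go right to 4.
        Visit 4.
        At 4: no left child.
        At 4: go right to 28.
          28 is a leaf — visit 28.
    At 35: no right child.
  At 18: go right to 10.
    10 is a leaf — visit 10.
Full pre-order sequence: 19, 38, 13, 25, 5, 9, 18, 35, 14, 4, 28, 10.

14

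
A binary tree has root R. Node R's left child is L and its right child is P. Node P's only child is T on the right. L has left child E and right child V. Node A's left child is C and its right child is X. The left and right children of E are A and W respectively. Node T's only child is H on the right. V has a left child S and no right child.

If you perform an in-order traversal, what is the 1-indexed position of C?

In-order visits the left subtree, then the node, then the right subtree.
At R: go left to L.
  At L: go left to E.
    At E: go left to A.
      At A: go left to C.
        C is a leaf — visit C.
      Visit A.
      At A: go right to X.
        X is a leaf — visit X.
    Visit E.
    At E: go right to W.
      W is a leaf — visit W.
  Visit L.
  At L: go right to V.
    At V: go left to S.
      S is a leaf — visit S.
    Visit V.
    At V: no right child.
Visit R.
At R: go right to P.
  At P: no left child.
  Visit P.
  At P: go right to T.
    At T: no left child.
    Visit T.
    At T: go right to H.
      H is a leaf — visit H.
Full in-order sequence: C, A, X, E, W, L, S, V, R, P, T, H.

1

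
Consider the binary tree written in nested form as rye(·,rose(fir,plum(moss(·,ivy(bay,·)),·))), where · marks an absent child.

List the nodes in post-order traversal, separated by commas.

Post-order visits the left subtree, then the right subtree, then the node.
At rye: no left child.
At rye: go right to rose.
  At rose: go left to fir.
    fir is a leaf — visit fir.
  At rose: go right to plum.
    At plum: go left to moss.
      At moss: no left child.
      At moss: go right to ivy.
        At ivy: go left to bay.
          bay is a leaf — visit bay.
        At ivy: no right child.
        Visit ivy.
      Visit moss.
    At plum: no right child.
    Visit plum.
  Visit rose.
Visit rye.

fir, bay, ivy, moss, plum, rose, rye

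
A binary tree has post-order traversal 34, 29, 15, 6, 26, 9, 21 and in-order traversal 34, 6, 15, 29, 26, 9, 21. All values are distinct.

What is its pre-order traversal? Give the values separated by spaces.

21 9 26 6 34 15 29

The last element of post-order is the root; it splits in-order into left and right subtrees.
Root 21: left subtree has 6 nodes {34, 6, 15, 29, 26, 9}, right has 0 { }.
  Root 9: left subtree has 5 nodes {34, 6, 15, 29, 26}, right has 0 { }.
    Root 26: left subtree has 4 nodes {34, 6, 15, 29}, right has 0 { }.
      Root 6: left subtree has 1 node {34}, right has 2 {15, 29}.
        Root 15: left subtree has 0 nodes { }, right has 1 {29}.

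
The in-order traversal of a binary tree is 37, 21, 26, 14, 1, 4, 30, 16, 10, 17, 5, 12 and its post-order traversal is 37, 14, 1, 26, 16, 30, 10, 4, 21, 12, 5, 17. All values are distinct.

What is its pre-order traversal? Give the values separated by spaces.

17 21 37 4 26 1 14 10 30 16 5 12

The last element of post-order is the root; it splits in-order into left and right subtrees.
Root 17: left subtree has 9 nodes {37, 21, 26, 14, 1, 4, 30, 16, 10}, right has 2 {5, 12}.
  Root 21: left subtree has 1 node {37}, right has 7 {26, 14, 1, 4, 30, 16, 10}.
    Root 4: left subtree has 3 nodes {26, 14, 1}, right has 3 {30, 16, 10}.
      Root 26: left subtree has 0 nodes { }, right has 2 {14, 1}.
        Root 1: left subtree has 1 node {14}, right has 0 { }.
      Root 10: left subtree has 2 nodes {30, 16}, right has 0 { }.
        Root 30: left subtree has 0 nodes { }, right has 1 {16}.
  Root 5: left subtree has 0 nodes { }, right has 1 {12}.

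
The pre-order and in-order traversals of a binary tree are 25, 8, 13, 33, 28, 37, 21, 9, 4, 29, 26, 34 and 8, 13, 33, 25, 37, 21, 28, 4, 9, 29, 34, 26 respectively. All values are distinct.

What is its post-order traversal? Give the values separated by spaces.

The first element of pre-order is the root; it splits in-order into left and right subtrees.
Root 25: left subtree has 3 nodes {8, 13, 33}, right has 8 {37, 21, 28, 4, 9, 29, 34, 26}.
  Root 8: left subtree has 0 nodes { }, right has 2 {13, 33}.
    Root 13: left subtree has 0 nodes { }, right has 1 {33}.
  Root 28: left subtree has 2 nodes {37, 21}, right has 5 {4, 9, 29, 34, 26}.
    Root 37: left subtree has 0 nodes { }, right has 1 {21}.
    Root 9: left subtree has 1 node {4}, right has 3 {29, 34, 26}.
      Root 29: left subtree has 0 nodes { }, right has 2 {34, 26}.
        Root 26: left subtree has 1 node {34}, right has 0 { }.

33 13 8 21 37 4 34 26 29 9 28 25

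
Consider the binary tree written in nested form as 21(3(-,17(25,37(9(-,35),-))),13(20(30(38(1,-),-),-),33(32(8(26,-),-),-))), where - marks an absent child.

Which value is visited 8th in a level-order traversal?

Level-order visits nodes level by level from the root, left to right within each level.
Level 0: 21
Level 1: 3, 13
Level 2: 17, 20, 33
Level 3: 25, 37, 30, 32
Level 4: 9, 38, 8
Level 5: 35, 1, 26
Full level-order sequence: 21, 3, 13, 17, 20, 33, 25, 37, 30, 32, 9, 38, 8, 35, 1, 26.

37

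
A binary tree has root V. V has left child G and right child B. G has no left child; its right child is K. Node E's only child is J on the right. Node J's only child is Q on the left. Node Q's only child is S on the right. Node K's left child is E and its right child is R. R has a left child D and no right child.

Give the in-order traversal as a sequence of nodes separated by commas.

In-order visits the left subtree, then the node, then the right subtree.
At V: go left to G.
  At G: no left child.
  Visit G.
  At G: go right to K.
    At K: go left to E.
      At E: no left child.
      Visit E.
      At E: go right to J.
        At J: go left to Q.
          At Q: no left child.
          Visit Q.
          At Q: go right to S.
            S is a leaf — visit S.
        Visit J.
        At J: no right child.
    Visit K.
    At K: go right to R.
      At R: go left to D.
        D is a leaf — visit D.
      Visit R.
      At R: no right child.
Visit V.
At V: go right to B.
  B is a leaf — visit B.

G, E, Q, S, J, K, D, R, V, B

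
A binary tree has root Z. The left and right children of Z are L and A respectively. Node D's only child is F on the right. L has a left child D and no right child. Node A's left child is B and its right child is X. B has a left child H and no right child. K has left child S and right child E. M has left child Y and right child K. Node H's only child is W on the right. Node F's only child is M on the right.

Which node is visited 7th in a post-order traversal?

Post-order visits the left subtree, then the right subtree, then the node.
At Z: go left to L.
  At L: go left to D.
    At D: no left child.
    At D: go right to F.
      At F: no left child.
      At F: go right to M.
        At M: go left to Y.
          Y is a leaf — visit Y.
        At M: go right to K.
          At K: go left to S.
            S is a leaf — visit S.
          At K: go right to E.
            E is a leaf — visit E.
          Visit K.
        Visit M.
      Visit F.
    Visit D.
  At L: no right child.
  Visit L.
At Z: go right to A.
  At A: go left to B.
    At B: go left to H.
      At H: no left child.
      At H: go right to W.
        W is a leaf — visit W.
      Visit H.
    At B: no right child.
    Visit B.
  At A: go right to X.
    X is a leaf — visit X.
  Visit A.
Visit Z.
Full post-order sequence: Y, S, E, K, M, F, D, L, W, H, B, X, A, Z.

D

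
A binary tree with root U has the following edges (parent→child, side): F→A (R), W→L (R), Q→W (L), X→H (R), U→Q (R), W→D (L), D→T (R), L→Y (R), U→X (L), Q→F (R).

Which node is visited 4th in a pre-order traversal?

Q

Pre-order visits the node, then its left subtree, then its right subtree.
Visit U.
At U: go left to X.
  Visit X.
  At X: no left child.
  At X: go right to H.
    H is a leaf — visit H.
At U: go right to Q.
  Visit Q.
  At Q: go left to W.
    Visit W.
    At W: go left to D.
      Visit D.
      At D: no left child.
      At D: go right to T.
        T is a leaf — visit T.
    At W: go right to L.
      Visit L.
      At L: no left child.
      At L: go right to Y.
        Y is a leaf — visit Y.
  At Q: go right to F.
    Visit F.
    At F: no left child.
    At F: go right to A.
      A is a leaf — visit A.
Full pre-order sequence: U, X, H, Q, W, D, T, L, Y, F, A.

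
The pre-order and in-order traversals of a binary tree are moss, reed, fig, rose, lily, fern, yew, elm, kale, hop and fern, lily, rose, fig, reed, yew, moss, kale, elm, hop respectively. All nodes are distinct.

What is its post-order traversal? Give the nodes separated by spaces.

The first element of pre-order is the root; it splits in-order into left and right subtrees.
Root moss: left subtree has 6 nodes {fern, lily, rose, fig, reed, yew}, right has 3 {kale, elm, hop}.
  Root reed: left subtree has 4 nodes {fern, lily, rose, fig}, right has 1 {yew}.
    Root fig: left subtree has 3 nodes {fern, lily, rose}, right has 0 { }.
      Root rose: left subtree has 2 nodes {fern, lily}, right has 0 { }.
        Root lily: left subtree has 1 node {fern}, right has 0 { }.
  Root elm: left subtree has 1 node {kale}, right has 1 {hop}.

fern lily rose fig yew reed kale hop elm moss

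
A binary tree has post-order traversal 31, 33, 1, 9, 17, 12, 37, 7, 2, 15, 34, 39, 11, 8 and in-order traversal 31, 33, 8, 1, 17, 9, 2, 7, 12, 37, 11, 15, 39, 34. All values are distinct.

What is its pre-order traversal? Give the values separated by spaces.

8 33 31 11 2 17 1 9 7 37 12 39 15 34

The last element of post-order is the root; it splits in-order into left and right subtrees.
Root 8: left subtree has 2 nodes {31, 33}, right has 11 {1, 17, 9, 2, 7, 12, 37, 11, 15, 39, 34}.
  Root 33: left subtree has 1 node {31}, right has 0 { }.
  Root 11: left subtree has 7 nodes {1, 17, 9, 2, 7, 12, 37}, right has 3 {15, 39, 34}.
    Root 2: left subtree has 3 nodes {1, 17, 9}, right has 3 {7, 12, 37}.
      Root 17: left subtree has 1 node {1}, right has 1 {9}.
      Root 7: left subtree has 0 nodes { }, right has 2 {12, 37}.
        Root 37: left subtree has 1 node {12}, right has 0 { }.
    Root 39: left subtree has 1 node {15}, right has 1 {34}.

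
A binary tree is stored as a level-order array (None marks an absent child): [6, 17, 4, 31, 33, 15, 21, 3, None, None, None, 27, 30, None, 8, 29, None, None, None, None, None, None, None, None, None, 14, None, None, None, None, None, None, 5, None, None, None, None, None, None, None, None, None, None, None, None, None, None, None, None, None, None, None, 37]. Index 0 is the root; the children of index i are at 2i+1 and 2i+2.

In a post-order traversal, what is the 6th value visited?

17

Post-order visits the left subtree, then the right subtree, then the node.
At 6: go left to 17.
  At 17: go left to 31.
    At 31: go left to 3.
      At 3: go left to 29.
        At 29: no left child.
        At 29: go right to 5.
          5 is a leaf — visit 5.
        Visit 29.
      At 3: no right child.
      Visit 3.
    At 31: no right child.
    Visit 31.
  At 17: go right to 33.
    33 is a leaf — visit 33.
  Visit 17.
At 6: go right to 4.
  At 4: go left to 15.
    At 15: go left to 27.
      27 is a leaf — visit 27.
    At 15: go right to 30.
      At 30: go left to 14.
        At 14: no left child.
        At 14: go right to 37.
          37 is a leaf — visit 37.
        Visit 14.
      At 30: no right child.
      Visit 30.
    Visit 15.
  At 4: go right to 21.
    At 21: no left child.
    At 21: go right to 8.
      8 is a leaf — visit 8.
    Visit 21.
  Visit 4.
Visit 6.
Full post-order sequence: 5, 29, 3, 31, 33, 17, 27, 37, 14, 30, 15, 8, 21, 4, 6.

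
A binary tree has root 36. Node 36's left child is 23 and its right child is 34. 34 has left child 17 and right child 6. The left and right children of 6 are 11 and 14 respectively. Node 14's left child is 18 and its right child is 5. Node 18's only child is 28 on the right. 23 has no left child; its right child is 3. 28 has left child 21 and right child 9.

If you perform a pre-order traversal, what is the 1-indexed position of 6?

6

Pre-order visits the node, then its left subtree, then its right subtree.
Visit 36.
At 36: go left to 23.
  Visit 23.
  At 23: no left child.
  At 23: go right to 3.
    3 is a leaf — visit 3.
At 36: go right to 34.
  Visit 34.
  At 34: go left to 17.
    17 is a leaf — visit 17.
  At 34: go right to 6.
    Visit 6.
    At 6: go left to 11.
      11 is a leaf — visit 11.
    At 6: go right to 14.
      Visit 14.
      At 14: go left to 18.
        Visit 18.
        At 18: no left child.
        At 18: go right to 28.
          Visit 28.
          At 28: go left to 21.
            21 is a leaf — visit 21.
          At 28: go right to 9.
            9 is a leaf — visit 9.
      At 14: go right to 5.
        5 is a leaf — visit 5.
Full pre-order sequence: 36, 23, 3, 34, 17, 6, 11, 14, 18, 28, 21, 9, 5.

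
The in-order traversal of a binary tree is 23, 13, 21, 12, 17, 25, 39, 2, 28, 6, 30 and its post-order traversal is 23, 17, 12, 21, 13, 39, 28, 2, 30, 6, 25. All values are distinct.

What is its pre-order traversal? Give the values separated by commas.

25, 13, 23, 21, 12, 17, 6, 2, 39, 28, 30

The last element of post-order is the root; it splits in-order into left and right subtrees.
Root 25: left subtree has 5 nodes {23, 13, 21, 12, 17}, right has 5 {39, 2, 28, 6, 30}.
  Root 13: left subtree has 1 node {23}, right has 3 {21, 12, 17}.
    Root 21: left subtree has 0 nodes { }, right has 2 {12, 17}.
      Root 12: left subtree has 0 nodes { }, right has 1 {17}.
  Root 6: left subtree has 3 nodes {39, 2, 28}, right has 1 {30}.
    Root 2: left subtree has 1 node {39}, right has 1 {28}.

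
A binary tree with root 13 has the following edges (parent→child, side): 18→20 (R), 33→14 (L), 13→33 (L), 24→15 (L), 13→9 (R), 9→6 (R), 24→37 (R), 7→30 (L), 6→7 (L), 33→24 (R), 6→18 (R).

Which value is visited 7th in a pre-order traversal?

Pre-order visits the node, then its left subtree, then its right subtree.
Visit 13.
At 13: go left to 33.
  Visit 33.
  At 33: go left to 14.
    14 is a leaf — visit 14.
  At 33: go right to 24.
    Visit 24.
    At 24: go left to 15.
      15 is a leaf — visit 15.
    At 24: go right to 37.
      37 is a leaf — visit 37.
At 13: go right to 9.
  Visit 9.
  At 9: no left child.
  At 9: go right to 6.
    Visit 6.
    At 6: go left to 7.
      Visit 7.
      At 7: go left to 30.
        30 is a leaf — visit 30.
      At 7: no right child.
    At 6: go right to 18.
      Visit 18.
      At 18: no left child.
      At 18: go right to 20.
        20 is a leaf — visit 20.
Full pre-order sequence: 13, 33, 14, 24, 15, 37, 9, 6, 7, 30, 18, 20.

9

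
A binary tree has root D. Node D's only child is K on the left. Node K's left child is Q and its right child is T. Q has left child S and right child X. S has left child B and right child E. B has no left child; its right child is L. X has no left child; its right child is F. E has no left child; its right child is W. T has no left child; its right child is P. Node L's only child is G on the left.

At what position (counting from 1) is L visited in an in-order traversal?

3

In-order visits the left subtree, then the node, then the right subtree.
At D: go left to K.
  At K: go left to Q.
    At Q: go left to S.
      At S: go left to B.
        At B: no left child.
        Visit B.
        At B: go right to L.
          At L: go left to G.
            G is a leaf — visit G.
          Visit L.
          At L: no right child.
      Visit S.
      At S: go right to E.
        At E: no left child.
        Visit E.
        At E: go right to W.
          W is a leaf — visit W.
    Visit Q.
    At Q: go right to X.
      At X: no left child.
      Visit X.
      At X: go right to F.
        F is a leaf — visit F.
  Visit K.
  At K: go right to T.
    At T: no left child.
    Visit T.
    At T: go right to P.
      P is a leaf — visit P.
Visit D.
At D: no right child.
Full in-order sequence: B, G, L, S, E, W, Q, X, F, K, T, P, D.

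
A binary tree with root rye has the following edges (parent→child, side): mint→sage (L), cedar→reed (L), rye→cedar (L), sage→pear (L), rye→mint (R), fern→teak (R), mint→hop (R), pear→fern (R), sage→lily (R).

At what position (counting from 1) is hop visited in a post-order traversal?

Post-order visits the left subtree, then the right subtree, then the node.
At rye: go left to cedar.
  At cedar: go left to reed.
    reed is a leaf — visit reed.
  At cedar: no right child.
  Visit cedar.
At rye: go right to mint.
  At mint: go left to sage.
    At sage: go left to pear.
      At pear: no left child.
      At pear: go right to fern.
        At fern: no left child.
        At fern: go right to teak.
          teak is a leaf — visit teak.
        Visit fern.
      Visit pear.
    At sage: go right to lily.
      lily is a leaf — visit lily.
    Visit sage.
  At mint: go right to hop.
    hop is a leaf — visit hop.
  Visit mint.
Visit rye.
Full post-order sequence: reed, cedar, teak, fern, pear, lily, sage, hop, mint, rye.

8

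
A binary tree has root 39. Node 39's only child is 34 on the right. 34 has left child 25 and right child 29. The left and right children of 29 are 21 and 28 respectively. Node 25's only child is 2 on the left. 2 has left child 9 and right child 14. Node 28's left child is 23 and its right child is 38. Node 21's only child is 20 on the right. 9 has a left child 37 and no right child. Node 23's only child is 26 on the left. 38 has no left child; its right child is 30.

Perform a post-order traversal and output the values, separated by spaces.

37 9 14 2 25 20 21 26 23 30 38 28 29 34 39

Post-order visits the left subtree, then the right subtree, then the node.
At 39: no left child.
At 39: go right to 34.
  At 34: go left to 25.
    At 25: go left to 2.
      At 2: go left to 9.
        At 9: go left to 37.
          37 is a leaf — visit 37.
        At 9: no right child.
        Visit 9.
      At 2: go right to 14.
        14 is a leaf — visit 14.
      Visit 2.
    At 25: no right child.
    Visit 25.
  At 34: go right to 29.
    At 29: go left to 21.
      At 21: no left child.
      At 21: go right to 20.
        20 is a leaf — visit 20.
      Visit 21.
    At 29: go right to 28.
      At 28: go left to 23.
        At 23: go left to 26.
          26 is a leaf — visit 26.
        At 23: no right child.
        Visit 23.
      At 28: go right to 38.
        At 38: no left child.
        At 38: go right to 30.
          30 is a leaf — visit 30.
        Visit 38.
      Visit 28.
    Visit 29.
  Visit 34.
Visit 39.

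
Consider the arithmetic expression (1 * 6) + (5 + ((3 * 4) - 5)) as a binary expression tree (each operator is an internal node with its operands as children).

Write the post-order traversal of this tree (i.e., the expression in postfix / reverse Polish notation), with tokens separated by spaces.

1 6 * 5 3 4 * 5 - + +

Post-order on an expression tree gives postfix notation: for each operator, emit left operand, right operand, then the operator.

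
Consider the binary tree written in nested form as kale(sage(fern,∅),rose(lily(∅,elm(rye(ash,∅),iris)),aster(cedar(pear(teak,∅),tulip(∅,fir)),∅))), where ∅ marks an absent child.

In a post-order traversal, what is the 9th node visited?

Post-order visits the left subtree, then the right subtree, then the node.
At kale: go left to sage.
  At sage: go left to fern.
    fern is a leaf — visit fern.
  At sage: no right child.
  Visit sage.
At kale: go right to rose.
  At rose: go left to lily.
    At lily: no left child.
    At lily: go right to elm.
      At elm: go left to rye.
        At rye: go left to ash.
          ash is a leaf — visit ash.
        At rye: no right child.
        Visit rye.
      At elm: go right to iris.
        iris is a leaf — visit iris.
      Visit elm.
    Visit lily.
  At rose: go right to aster.
    At aster: go left to cedar.
      At cedar: go left to pear.
        At pear: go left to teak.
          teak is a leaf — visit teak.
        At pear: no right child.
        Visit pear.
      At cedar: go right to tulip.
        At tulip: no left child.
        At tulip: go right to fir.
          fir is a leaf — visit fir.
        Visit tulip.
      Visit cedar.
    At aster: no right child.
    Visit aster.
  Visit rose.
Visit kale.
Full post-order sequence: fern, sage, ash, rye, iris, elm, lily, teak, pear, fir, tulip, cedar, aster, rose, kale.

pear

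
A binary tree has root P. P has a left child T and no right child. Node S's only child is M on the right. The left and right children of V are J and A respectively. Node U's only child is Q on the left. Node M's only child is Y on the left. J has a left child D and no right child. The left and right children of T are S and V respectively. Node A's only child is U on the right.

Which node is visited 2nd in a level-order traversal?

T

Level-order visits nodes level by level from the root, left to right within each level.
Level 0: P
Level 1: T
Level 2: S, V
Level 3: M, J, A
Level 4: Y, D, U
Level 5: Q
Full level-order sequence: P, T, S, V, M, J, A, Y, D, U, Q.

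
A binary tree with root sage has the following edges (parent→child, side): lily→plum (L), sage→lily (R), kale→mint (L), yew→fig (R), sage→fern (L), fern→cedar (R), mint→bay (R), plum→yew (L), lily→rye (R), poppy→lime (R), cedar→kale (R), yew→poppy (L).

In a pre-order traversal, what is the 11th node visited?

Pre-order visits the node, then its left subtree, then its right subtree.
Visit sage.
At sage: go left to fern.
  Visit fern.
  At fern: no left child.
  At fern: go right to cedar.
    Visit cedar.
    At cedar: no left child.
    At cedar: go right to kale.
      Visit kale.
      At kale: go left to mint.
        Visit mint.
        At mint: no left child.
        At mint: go right to bay.
          bay is a leaf — visit bay.
      At kale: no right child.
At sage: go right to lily.
  Visit lily.
  At lily: go left to plum.
    Visit plum.
    At plum: go left to yew.
      Visit yew.
      At yew: go left to poppy.
        Visit poppy.
        At poppy: no left child.
        At poppy: go right to lime.
          lime is a leaf — visit lime.
      At yew: go right to fig.
        fig is a leaf — visit fig.
    At plum: no right child.
  At lily: go right to rye.
    rye is a leaf — visit rye.
Full pre-order sequence: sage, fern, cedar, kale, mint, bay, lily, plum, yew, poppy, lime, fig, rye.

lime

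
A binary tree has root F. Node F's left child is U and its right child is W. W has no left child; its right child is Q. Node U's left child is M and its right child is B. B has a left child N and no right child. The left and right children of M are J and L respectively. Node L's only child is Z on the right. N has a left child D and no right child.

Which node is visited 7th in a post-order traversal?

Post-order visits the left subtree, then the right subtree, then the node.
At F: go left to U.
  At U: go left to M.
    At M: go left to J.
      J is a leaf — visit J.
    At M: go right to L.
      At L: no left child.
      At L: go right to Z.
        Z is a leaf — visit Z.
      Visit L.
    Visit M.
  At U: go right to B.
    At B: go left to N.
      At N: go left to D.
        D is a leaf — visit D.
      At N: no right child.
      Visit N.
    At B: no right child.
    Visit B.
  Visit U.
At F: go right to W.
  At W: no left child.
  At W: go right to Q.
    Q is a leaf — visit Q.
  Visit W.
Visit F.
Full post-order sequence: J, Z, L, M, D, N, B, U, Q, W, F.

B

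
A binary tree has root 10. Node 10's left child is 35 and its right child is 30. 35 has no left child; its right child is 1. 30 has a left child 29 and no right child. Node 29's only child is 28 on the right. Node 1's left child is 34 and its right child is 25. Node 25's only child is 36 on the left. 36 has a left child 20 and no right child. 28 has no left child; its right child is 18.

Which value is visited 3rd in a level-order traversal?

Level-order visits nodes level by level from the root, left to right within each level.
Level 0: 10
Level 1: 35, 30
Level 2: 1, 29
Level 3: 34, 25, 28
Level 4: 36, 18
Level 5: 20
Full level-order sequence: 10, 35, 30, 1, 29, 34, 25, 28, 36, 18, 20.

30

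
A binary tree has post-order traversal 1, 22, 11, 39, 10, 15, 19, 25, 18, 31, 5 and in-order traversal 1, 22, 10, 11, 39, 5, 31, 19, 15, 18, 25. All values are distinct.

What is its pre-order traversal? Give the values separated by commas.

The last element of post-order is the root; it splits in-order into left and right subtrees.
Root 5: left subtree has 5 nodes {1, 22, 10, 11, 39}, right has 5 {31, 19, 15, 18, 25}.
  Root 10: left subtree has 2 nodes {1, 22}, right has 2 {11, 39}.
    Root 22: left subtree has 1 node {1}, right has 0 { }.
    Root 39: left subtree has 1 node {11}, right has 0 { }.
  Root 31: left subtree has 0 nodes { }, right has 4 {19, 15, 18, 25}.
    Root 18: left subtree has 2 nodes {19, 15}, right has 1 {25}.
      Root 19: left subtree has 0 nodes { }, right has 1 {15}.

5, 10, 22, 1, 39, 11, 31, 18, 19, 15, 25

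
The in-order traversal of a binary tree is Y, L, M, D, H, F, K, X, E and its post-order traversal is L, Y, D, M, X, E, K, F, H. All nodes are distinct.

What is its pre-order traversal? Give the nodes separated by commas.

The last element of post-order is the root; it splits in-order into left and right subtrees.
Root H: left subtree has 4 nodes {Y, L, M, D}, right has 4 {F, K, X, E}.
  Root M: left subtree has 2 nodes {Y, L}, right has 1 {D}.
    Root Y: left subtree has 0 nodes { }, right has 1 {L}.
  Root F: left subtree has 0 nodes { }, right has 3 {K, X, E}.
    Root K: left subtree has 0 nodes { }, right has 2 {X, E}.
      Root E: left subtree has 1 node {X}, right has 0 { }.

H, M, Y, L, D, F, K, E, X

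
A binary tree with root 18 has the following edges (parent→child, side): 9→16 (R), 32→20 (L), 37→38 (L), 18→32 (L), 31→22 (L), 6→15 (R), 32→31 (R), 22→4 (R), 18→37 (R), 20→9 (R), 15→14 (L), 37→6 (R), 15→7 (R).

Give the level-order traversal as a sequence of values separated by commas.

18, 32, 37, 20, 31, 38, 6, 9, 22, 15, 16, 4, 14, 7

Level-order visits nodes level by level from the root, left to right within each level.
Level 0: 18
Level 1: 32, 37
Level 2: 20, 31, 38, 6
Level 3: 9, 22, 15
Level 4: 16, 4, 14, 7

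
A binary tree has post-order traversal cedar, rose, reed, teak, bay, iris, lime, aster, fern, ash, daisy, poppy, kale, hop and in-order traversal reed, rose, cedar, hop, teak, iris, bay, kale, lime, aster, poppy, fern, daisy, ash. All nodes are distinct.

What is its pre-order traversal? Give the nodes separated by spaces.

hop reed rose cedar kale iris teak bay poppy aster lime daisy fern ash

The last element of post-order is the root; it splits in-order into left and right subtrees.
Root hop: left subtree has 3 nodes {reed, rose, cedar}, right has 10 {teak, iris, bay, kale, lime, aster, poppy, fern, daisy, ash}.
  Root reed: left subtree has 0 nodes { }, right has 2 {rose, cedar}.
    Root rose: left subtree has 0 nodes { }, right has 1 {cedar}.
  Root kale: left subtree has 3 nodes {teak, iris, bay}, right has 6 {lime, aster, poppy, fern, daisy, ash}.
    Root iris: left subtree has 1 node {teak}, right has 1 {bay}.
    Root poppy: left subtree has 2 nodes {lime, aster}, right has 3 {fern, daisy, ash}.
      Root aster: left subtree has 1 node {lime}, right has 0 { }.
      Root daisy: left subtree has 1 node {fern}, right has 1 {ash}.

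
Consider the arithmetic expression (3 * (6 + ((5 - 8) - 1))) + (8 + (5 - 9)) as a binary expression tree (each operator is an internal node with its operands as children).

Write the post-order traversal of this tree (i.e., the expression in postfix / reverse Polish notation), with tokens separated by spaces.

Post-order on an expression tree gives postfix notation: for each operator, emit left operand, right operand, then the operator.

3 6 5 8 - 1 - + * 8 5 9 - + +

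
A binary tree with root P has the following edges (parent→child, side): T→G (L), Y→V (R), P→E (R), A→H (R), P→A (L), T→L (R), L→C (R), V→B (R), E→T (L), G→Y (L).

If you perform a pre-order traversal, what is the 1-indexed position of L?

10

Pre-order visits the node, then its left subtree, then its right subtree.
Visit P.
At P: go left to A.
  Visit A.
  At A: no left child.
  At A: go right to H.
    H is a leaf — visit H.
At P: go right to E.
  Visit E.
  At E: go left to T.
    Visit T.
    At T: go left to G.
      Visit G.
      At G: go left to Y.
        Visit Y.
        At Y: no left child.
        At Y: go right to V.
          Visit V.
          At V: no left child.
          At V: go right to B.
            B is a leaf — visit B.
      At G: no right child.
    At T: go right to L.
      Visit L.
      At L: no left child.
      At L: go right to C.
        C is a leaf — visit C.
  At E: no right child.
Full pre-order sequence: P, A, H, E, T, G, Y, V, B, L, C.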